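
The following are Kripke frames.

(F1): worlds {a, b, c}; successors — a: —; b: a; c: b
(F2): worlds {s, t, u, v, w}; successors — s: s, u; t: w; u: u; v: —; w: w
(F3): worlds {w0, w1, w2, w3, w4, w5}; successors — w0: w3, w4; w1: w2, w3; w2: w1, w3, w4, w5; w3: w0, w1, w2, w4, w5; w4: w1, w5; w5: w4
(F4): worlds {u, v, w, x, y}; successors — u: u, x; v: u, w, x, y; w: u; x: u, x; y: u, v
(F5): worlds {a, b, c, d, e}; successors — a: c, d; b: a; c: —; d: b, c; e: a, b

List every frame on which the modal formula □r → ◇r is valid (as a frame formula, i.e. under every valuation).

The schema corresponds to seriality: ∀x ∃y Rxy.
(F1): fails — world a has no successor.
(F2): fails — world v has no successor.
(F3): satisfies the condition.
(F4): satisfies the condition.
(F5): fails — world c has no successor.

(F3), (F4)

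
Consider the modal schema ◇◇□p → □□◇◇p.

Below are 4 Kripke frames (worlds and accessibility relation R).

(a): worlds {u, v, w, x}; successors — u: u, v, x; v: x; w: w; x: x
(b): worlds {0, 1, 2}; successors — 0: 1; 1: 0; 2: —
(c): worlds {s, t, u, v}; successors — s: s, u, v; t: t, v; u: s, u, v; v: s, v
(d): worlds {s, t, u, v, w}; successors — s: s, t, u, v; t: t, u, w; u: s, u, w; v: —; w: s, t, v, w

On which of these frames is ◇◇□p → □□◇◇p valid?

(a), (c)

The schema corresponds to a generalized confluence (Geach) condition: ∀x ∀y ∀z ((xR²y ∧ xR²z) → ∃w (yRw ∧ zR²w)).
(a): holds.
(b): fails — 0R²0, 0R²0 but no w with 0Rw and 0R²w.
(c): holds.
(d): fails — sR²s, sR²v but no w* with sRw* and vR²w*.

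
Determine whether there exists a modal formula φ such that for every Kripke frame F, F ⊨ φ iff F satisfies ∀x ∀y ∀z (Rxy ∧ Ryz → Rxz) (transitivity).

Yes: it is transitivity, defined by the 4 schema □r → □□r.

Yes — defined by □r → □□r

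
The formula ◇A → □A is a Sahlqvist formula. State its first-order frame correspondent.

partial functionality

Suppose ◇A→□A is valid. Take Rxy, Rxz and set V(A)={y}. Then ◇A at x, so □A at x, so A at z, i.e. z=y.
The converse is a direct semantic check.
So the correspondent is partial functionality.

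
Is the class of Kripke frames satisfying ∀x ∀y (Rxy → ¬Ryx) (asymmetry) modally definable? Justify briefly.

No

Modal frame validity is preserved under surjective bounded morphisms.
The 3-cycle (worlds s,t,u with s→t→u→s) is asymmetric. Mapping every world to a single reflexive point • is a surjective bounded morphism, and the reflexive point is not asymmetric (R•• but asymmetry requires ¬R••).
So no modal formula (or set of formulas) defines exactly the asymmetric frames.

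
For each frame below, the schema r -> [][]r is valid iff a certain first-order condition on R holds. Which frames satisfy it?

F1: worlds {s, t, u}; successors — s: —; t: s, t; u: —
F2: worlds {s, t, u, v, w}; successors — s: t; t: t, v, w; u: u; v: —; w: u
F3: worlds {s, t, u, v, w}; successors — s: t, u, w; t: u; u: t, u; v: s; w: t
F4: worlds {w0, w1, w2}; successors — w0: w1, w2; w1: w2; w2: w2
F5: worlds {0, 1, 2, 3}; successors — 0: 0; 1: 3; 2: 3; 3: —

The schema corresponds to a generalized confluence (Geach) condition: forall x forall z (x R^2 z -> exists w (x = w & z = w)).
F1: fails — tR²s but t ≠ s.
F2: fails — sR²t but s ≠ t.
F3: fails — sR²t but s ≠ t.
F4: fails — w0R²w2 but w0 ≠ w2.
F5: ✓.

F5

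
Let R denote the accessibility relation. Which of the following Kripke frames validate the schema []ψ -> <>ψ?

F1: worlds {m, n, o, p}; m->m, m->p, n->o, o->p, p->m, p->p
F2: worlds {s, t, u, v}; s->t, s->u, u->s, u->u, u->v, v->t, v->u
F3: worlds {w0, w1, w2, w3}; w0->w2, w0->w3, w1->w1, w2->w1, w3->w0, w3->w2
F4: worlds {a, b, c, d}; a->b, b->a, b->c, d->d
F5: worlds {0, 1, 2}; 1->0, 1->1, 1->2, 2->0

This is the axiom for seriality; its first-order frame correspondent is forall x exists y Rxy.
F1: condition met.
F2: fails — world t has no successor.
F3: condition met.
F4: fails — world c has no successor.
F5: fails — world 0 has no successor.
Valid on: F1, F3.

F1, F3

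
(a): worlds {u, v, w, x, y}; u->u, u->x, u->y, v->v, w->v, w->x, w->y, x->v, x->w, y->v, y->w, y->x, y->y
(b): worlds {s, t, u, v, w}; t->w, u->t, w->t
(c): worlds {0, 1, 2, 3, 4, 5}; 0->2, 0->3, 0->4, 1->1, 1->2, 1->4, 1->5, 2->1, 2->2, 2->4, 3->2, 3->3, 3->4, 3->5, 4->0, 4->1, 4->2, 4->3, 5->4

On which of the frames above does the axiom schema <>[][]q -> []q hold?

The schema corresponds to a generalized confluence (Geach) condition: forall x forall y forall z ((xRy & xRz) -> exists w (y R^2 w & z = w)).
(a): fails — uRx, uRu but no t with xR²t and u=t.
(b): holds.
(c): fails — 1R5, 1R4 but no w with 5R²w and 4=w.
Valid on: (b).

(b)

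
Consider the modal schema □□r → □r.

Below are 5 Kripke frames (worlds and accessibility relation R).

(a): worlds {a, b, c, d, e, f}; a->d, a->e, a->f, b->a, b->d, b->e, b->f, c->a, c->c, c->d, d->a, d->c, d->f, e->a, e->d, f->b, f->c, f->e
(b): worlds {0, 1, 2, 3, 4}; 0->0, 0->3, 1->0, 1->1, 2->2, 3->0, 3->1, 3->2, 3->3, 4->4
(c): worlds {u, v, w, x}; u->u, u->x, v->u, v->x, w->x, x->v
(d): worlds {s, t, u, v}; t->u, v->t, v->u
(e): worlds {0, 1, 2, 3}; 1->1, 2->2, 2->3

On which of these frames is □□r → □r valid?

(b), (e)

Frame correspondent (Sahlqvist): ∀x ∀y (Rxy → ∃z (Rxz ∧ Rzy)) — i.e. density.
(a): fails — Rfb but no z with Rfz and Rzb.
(b): ✓.
(c): fails — Rwx but no z with Rwz and Rzx.
(d): fails — Rtu but no z with Rtz and Rzu.
(e): ✓.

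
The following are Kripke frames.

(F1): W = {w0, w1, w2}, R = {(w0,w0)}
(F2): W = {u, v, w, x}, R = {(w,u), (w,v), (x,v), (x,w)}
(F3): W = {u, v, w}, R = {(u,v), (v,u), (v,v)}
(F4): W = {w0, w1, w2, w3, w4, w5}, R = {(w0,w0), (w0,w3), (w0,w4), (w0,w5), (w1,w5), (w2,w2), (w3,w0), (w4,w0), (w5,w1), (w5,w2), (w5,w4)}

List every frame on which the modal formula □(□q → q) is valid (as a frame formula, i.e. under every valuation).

(F1)

Frame correspondent (Sahlqvist): ∀x ∀y (Rxy → Ryy) — i.e. shift-reflexivity.
(F1): satisfies the condition.
(F2): fails — Rxw but not Rww.
(F3): fails — Rvu but not Ruu.
(F4): fails — Rw1w5 but not Rw5w5.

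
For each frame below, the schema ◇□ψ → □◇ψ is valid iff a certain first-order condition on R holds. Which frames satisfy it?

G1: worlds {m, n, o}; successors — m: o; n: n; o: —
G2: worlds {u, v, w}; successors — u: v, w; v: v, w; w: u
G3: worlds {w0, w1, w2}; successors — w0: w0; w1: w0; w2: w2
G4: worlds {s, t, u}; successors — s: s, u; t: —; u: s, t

G3

This is the axiom for convergence; its first-order frame correspondent is ∀x ∀y ∀z (Rxy ∧ Rxz → ∃w (Ryw ∧ Rzw)).
G1: fails — Rmo and Rmo but o and o have no common successor.
G2: fails — Ruv and Ruw but v and w have no common successor.
G3: ✓.
G4: fails — Rus and Rut but s and t have no common successor.
Valid on: G3.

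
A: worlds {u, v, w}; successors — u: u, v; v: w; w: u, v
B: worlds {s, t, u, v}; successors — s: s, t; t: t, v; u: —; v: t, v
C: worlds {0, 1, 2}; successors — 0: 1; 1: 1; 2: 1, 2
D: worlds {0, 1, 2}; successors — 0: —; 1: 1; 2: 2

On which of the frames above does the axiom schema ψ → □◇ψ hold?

D

This is the axiom for symmetry; its first-order frame correspondent is ∀x ∀y (Rxy → Ryx).
A: fails — Ruv but not Rvu.
B: fails — Rst but not Rts.
C: fails — R01 but not R10.
D: holds.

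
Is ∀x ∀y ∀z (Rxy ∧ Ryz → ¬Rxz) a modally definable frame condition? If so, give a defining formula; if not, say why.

Modal frame validity is preserved under surjective bounded morphisms.
The 7-cycle (worlds a,b,c,d,e,f,g with a→b→c→d→e→f→g→a) is intransitive. Mapping every world to a single reflexive point • is a surjective bounded morphism; the reflexive point is not intransitive (R••∧R•• but R••).
Hence intransitivity is not modally definable.

No — not modally definable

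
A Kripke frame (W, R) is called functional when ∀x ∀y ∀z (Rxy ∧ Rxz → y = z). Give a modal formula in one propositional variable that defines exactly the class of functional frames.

◇ψ → □ψ

The condition is partial functionality. The CD schema ◇ψ → □ψ defines it.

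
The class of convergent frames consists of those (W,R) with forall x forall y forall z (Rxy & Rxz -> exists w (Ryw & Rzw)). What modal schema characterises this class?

The condition is convergence. The .2 schema ◇□p → □◇p defines it.
Suppose ◇□p→□◇p is valid. Take Rxy, Rxz and set V(p)={w : Ryw}. Then □p at y so ◇□p at x, so □◇p at x, so ◇p at z, giving w with Rzw and Ryw.

◇□p → □◇p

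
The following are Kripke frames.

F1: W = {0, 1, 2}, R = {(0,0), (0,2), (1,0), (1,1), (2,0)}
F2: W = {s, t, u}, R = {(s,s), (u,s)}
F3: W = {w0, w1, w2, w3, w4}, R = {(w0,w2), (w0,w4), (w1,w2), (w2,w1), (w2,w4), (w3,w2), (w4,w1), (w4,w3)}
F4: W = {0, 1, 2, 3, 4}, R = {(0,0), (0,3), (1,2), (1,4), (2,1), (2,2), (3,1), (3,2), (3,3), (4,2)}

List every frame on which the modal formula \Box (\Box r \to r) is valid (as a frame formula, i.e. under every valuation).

The schema corresponds to shift-reflexivity: \forall x \forall y (Rxy \to Ryy).
F1: fails — R02 but not R22.
F2: ✓.
F3: fails — Rw1w2 but not Rw2w2.
F4: fails — R31 but not R11.
Valid on: F2.

F2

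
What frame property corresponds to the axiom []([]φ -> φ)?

Shift-reflexivity

Suppose □(□φ→φ) is valid. Take Rxy and set V(φ)={w : Ryw}. Then at y, □φ holds; since □(□φ→φ) at x, □φ→φ at y, so φ at y, i.e. Ryy.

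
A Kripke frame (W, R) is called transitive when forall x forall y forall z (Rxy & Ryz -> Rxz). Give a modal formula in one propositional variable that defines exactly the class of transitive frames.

□q → □□q

This is transitivity; the standard corresponding axiom is 4: □q → □□q.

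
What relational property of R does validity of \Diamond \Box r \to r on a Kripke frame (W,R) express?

This schema is equivalent to the B axiom r → □◇r.
Its frame correspondent is symmetry — \forall x \forall y (Rxy \to Ryx).

symmetry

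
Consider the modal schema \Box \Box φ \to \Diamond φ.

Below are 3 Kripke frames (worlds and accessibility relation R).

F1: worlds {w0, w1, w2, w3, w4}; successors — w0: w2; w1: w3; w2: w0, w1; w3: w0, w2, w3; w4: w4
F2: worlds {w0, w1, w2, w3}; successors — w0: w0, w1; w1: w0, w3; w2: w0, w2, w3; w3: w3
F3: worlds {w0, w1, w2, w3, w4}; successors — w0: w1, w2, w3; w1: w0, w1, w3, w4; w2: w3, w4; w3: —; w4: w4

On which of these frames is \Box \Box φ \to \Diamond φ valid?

F2

This is the axiom for a generalized confluence (Geach) condition; its first-order frame correspondent is \forall x \exists w (x R^2 w \wedge xRw).
F1: fails — at w0 but no w with w0R²w and w0Rw.
F2: condition met.
F3: fails — at w3 but no w with w3R²w and w3Rw.
Valid on: F2.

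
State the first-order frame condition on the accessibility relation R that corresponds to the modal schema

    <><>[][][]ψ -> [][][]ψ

forall x forall y forall z ((x R^2 y & x R^3 z) -> exists w (y R^3 w & z = w))

This is a Sahlqvist (Geach-type) schema ◇^2□^3ψ → □^3◇^0ψ.
Minimal-valuation argument: fix x; take any y with xR^2y and any z with xR^3z. Set V(ψ) to the set of worlds R-reachable from y in exactly 3 steps. Then □^3ψ holds at y, so the antecedent holds at x; validity forces ◇^0ψ at z, giving a w with zR^0w and yR^3w.
First-order correspondent: forall x forall y forall z ((x R^2 y & x R^3 z) -> exists w (y R^3 w & z = w)).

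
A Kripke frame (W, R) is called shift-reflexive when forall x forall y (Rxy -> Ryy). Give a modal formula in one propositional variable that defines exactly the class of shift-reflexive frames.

□(□ψ → ψ)

A defining formula is □(□ψ → ψ) (the T□ axiom).
Suppose □(□ψ→ψ) is valid. Take Rxy and set V(ψ)={w : Ryw}. Then at y, □ψ holds; since □(□ψ→ψ) at x, □ψ→ψ at y, so ψ at y, i.e. Ryy.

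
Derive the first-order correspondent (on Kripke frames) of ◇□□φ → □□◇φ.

This is a Sahlqvist (Geach-type) schema ◇^1□^2φ → □^2◇^1φ.
Minimal-valuation argument: fix x; take any y with xR^1y and any z with xR^2z. Set V(φ) to the set of worlds R-reachable from y in exactly 2 steps. Then □^2φ holds at y, so the antecedent holds at x; validity forces ◇^1φ at z, giving a w with zR^1w and yR^2w.
First-order correspondent: ∀x ∀y ∀z ((xRy ∧ xR²z) → ∃w (yR²w ∧ zRw)).

∀x ∀y ∀z ((xRy ∧ xR²z) → ∃w (yR²w ∧ zRw))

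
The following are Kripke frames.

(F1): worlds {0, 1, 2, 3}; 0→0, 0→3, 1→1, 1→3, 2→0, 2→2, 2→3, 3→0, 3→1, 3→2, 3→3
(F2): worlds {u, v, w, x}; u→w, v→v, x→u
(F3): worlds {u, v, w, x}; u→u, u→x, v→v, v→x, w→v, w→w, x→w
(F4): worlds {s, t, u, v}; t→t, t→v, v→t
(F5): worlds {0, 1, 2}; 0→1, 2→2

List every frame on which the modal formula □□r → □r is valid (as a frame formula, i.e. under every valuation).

This is the axiom for density; its first-order frame correspondent is ∀x ∀y (Rxy → ∃z (Rxz ∧ Rzy)).
(F1): satisfies the condition.
(F2): fails — Rxu but no z with Rxz and Rzu.
(F3): satisfies the condition.
(F4): satisfies the condition.
(F5): fails — R01 but no z with R0z and Rz1.
Valid on: (F1), (F3), (F4).

(F1), (F3), (F4)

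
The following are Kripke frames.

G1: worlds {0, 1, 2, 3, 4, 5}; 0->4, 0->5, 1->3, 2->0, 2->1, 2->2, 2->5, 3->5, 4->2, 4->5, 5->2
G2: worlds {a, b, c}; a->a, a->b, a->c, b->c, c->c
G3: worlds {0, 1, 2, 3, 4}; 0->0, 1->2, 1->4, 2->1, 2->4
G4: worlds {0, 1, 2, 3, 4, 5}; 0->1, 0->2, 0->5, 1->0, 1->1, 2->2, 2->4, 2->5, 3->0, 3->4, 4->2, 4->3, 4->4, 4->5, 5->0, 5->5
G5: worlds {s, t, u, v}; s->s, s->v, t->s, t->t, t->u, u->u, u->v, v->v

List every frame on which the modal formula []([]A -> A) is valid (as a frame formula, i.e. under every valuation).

G5

Frame correspondent (Sahlqvist): forall x forall y (Rxy -> Ryy) — i.e. shift-reflexivity.
G1: fails — R45 but not R55.
G2: fails — Rab but not Rbb.
G3: fails — R12 but not R22.
G4: fails — R10 but not R00.
G5: ✓.
Valid on: G5.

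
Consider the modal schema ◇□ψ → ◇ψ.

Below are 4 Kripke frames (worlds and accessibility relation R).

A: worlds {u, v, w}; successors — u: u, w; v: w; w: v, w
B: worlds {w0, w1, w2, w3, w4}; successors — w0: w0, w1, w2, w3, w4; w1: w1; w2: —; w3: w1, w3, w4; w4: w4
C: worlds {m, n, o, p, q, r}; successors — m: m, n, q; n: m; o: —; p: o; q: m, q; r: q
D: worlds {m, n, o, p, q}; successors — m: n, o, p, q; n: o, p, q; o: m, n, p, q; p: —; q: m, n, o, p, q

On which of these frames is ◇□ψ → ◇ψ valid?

The schema corresponds to a generalized confluence (Geach) condition: ∀x ∀y (xRy → ∃w (yRw ∧ xRw)).
A: satisfies the condition.
B: fails — w0Rw2 but no w with w2Rw and w0Rw.
C: fails — pRo but no w with oRw and pRw.
D: fails — mRp but no w with pRw and mRw.
Valid on: A.

A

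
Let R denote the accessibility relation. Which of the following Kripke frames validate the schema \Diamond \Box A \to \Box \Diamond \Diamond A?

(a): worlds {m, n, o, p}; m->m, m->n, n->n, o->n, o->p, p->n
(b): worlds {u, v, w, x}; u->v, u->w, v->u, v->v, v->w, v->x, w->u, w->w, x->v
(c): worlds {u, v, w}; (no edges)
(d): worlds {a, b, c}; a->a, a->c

(a), (b), (c)

This is the axiom for a generalized confluence (Geach) condition; its first-order frame correspondent is \forall x \forall y \forall z ((xRy \wedge xRz) \to \exists w (yRw \wedge z R^2 w)).
(a): satisfies the condition.
(b): satisfies the condition.
(c): satisfies the condition.
(d): fails — aRa, aRc but no w with aRw and cR²w.
Valid on: (a), (b), (c).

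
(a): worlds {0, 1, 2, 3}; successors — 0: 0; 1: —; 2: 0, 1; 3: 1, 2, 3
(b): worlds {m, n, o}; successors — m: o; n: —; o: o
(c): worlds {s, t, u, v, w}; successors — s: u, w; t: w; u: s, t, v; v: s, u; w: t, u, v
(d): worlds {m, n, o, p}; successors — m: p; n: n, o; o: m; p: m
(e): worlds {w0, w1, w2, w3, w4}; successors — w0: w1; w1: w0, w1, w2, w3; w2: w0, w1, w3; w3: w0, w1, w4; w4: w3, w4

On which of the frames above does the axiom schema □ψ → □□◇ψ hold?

(b)

The schema corresponds to a generalized confluence (Geach) condition: ∀x ∀z (xR²z → ∃w (xRw ∧ zRw)).
(a): fails — 3R²0 but no w with 3Rw and 0Rw.
(b): holds.
(c): fails — sR²u but no w* with sRw* and uRw*.
(d): fails — nR²m but no w with nRw and mRw.
(e): fails — w4R²w0 but no w with w4Rw and w0Rw.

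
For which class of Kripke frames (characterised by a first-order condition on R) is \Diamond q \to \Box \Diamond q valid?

Suppose ◇q→□◇q is valid. Take Rxy, Rxz and set V(q)={y}. Then ◇q at x, so □◇q at x, so ◇q at z, so some w with Rzw has q; w=y, i.e. Rzy. By symmetry of the argument, Ryz.
Conversely, on a frame with the Euclidean property the schema holds at every world under every valuation.
Frame condition: \forall x \forall y \forall z (Rxy \wedge Rxz \to Ryz).

The Euclidean property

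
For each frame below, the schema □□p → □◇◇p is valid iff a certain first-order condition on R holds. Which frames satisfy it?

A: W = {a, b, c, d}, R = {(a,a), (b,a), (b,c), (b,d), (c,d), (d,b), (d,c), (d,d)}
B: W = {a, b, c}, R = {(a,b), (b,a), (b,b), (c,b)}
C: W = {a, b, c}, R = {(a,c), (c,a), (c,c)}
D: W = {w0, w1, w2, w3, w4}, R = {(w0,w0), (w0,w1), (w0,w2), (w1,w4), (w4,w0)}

A, B, C

Frame correspondent (Sahlqvist): ∀x ∀z (xRz → ∃w (xR²w ∧ zR²w)) — i.e. a generalized confluence (Geach) condition.
A: ✓.
B: ✓.
C: ✓.
D: fails — w0Rw2 but no w with w0R²w and w2R²w.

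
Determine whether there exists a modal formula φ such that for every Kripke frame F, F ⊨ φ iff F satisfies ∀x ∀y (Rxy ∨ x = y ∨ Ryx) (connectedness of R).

Any modally definable frame class is closed under disjoint unions.
Take 2 disjoint single-world reflexive frames: each is trivially connected, but their disjoint union has 2 worlds with no edge between distinct components, so it is not connected.
So the class is not modally definable.

Not definable by any modal formula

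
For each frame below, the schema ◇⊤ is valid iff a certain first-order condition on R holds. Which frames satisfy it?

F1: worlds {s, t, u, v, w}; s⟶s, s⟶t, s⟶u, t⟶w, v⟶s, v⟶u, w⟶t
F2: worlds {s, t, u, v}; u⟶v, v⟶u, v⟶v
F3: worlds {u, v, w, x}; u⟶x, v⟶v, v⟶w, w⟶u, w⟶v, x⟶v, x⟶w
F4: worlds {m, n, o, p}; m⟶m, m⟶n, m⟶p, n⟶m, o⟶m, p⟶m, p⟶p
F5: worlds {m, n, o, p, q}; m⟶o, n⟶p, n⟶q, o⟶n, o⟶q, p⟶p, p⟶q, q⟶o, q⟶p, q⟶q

F3, F4, F5

The schema corresponds to seriality: ∀x ∃y Rxy.
F1: fails — world u has no successor.
F2: fails — world s has no successor.
F3: satisfies the condition.
F4: satisfies the condition.
F5: satisfies the condition.
Valid on: F3, F4, F5.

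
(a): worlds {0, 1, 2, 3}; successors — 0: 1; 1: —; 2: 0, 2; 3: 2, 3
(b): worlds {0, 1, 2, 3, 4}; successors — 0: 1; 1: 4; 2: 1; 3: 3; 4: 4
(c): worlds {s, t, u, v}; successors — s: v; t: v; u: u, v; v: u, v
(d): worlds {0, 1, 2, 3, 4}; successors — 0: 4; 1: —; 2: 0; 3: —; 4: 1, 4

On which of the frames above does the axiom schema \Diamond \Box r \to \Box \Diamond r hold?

This is the axiom for convergence; its first-order frame correspondent is \forall x \forall y \forall z (Rxy \wedge Rxz \to \exists w (Ryw \wedge Rzw)).
(a): fails — R01 and R01 but 1 and 1 have no common successor.
(b): condition met.
(c): condition met.
(d): fails — R41 and R41 but 1 and 1 have no common successor.

(b), (c)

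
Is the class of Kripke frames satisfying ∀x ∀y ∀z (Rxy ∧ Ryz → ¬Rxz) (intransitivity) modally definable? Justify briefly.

Not modally definable

Modal frame validity is preserved under surjective bounded morphisms.
The 7-cycle (worlds a,b,c,d,e,f,g with a→b→c→d→e→f→g→a) is intransitive. Mapping every world to a single reflexive point • is a surjective bounded morphism; the reflexive point is not intransitive (R••∧R•• but R••).
Hence intransitivity is not modally definable.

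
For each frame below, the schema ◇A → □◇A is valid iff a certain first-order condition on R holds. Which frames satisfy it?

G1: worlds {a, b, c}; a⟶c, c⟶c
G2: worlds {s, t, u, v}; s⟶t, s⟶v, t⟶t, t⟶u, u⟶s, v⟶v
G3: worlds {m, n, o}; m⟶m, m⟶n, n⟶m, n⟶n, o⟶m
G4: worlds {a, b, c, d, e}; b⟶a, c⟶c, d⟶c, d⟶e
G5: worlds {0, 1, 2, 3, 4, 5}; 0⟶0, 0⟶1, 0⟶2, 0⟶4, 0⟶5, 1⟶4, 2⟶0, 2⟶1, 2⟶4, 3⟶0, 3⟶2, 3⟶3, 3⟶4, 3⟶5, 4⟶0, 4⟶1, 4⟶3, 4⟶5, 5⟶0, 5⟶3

Frame correspondent (Sahlqvist): ∀x ∀y ∀z (Rxy ∧ Rxz → Ryz) — i.e. the Euclidean property.
G1: holds.
G2: fails — Rsv and Rst but not Rvt.
G3: holds.
G4: fails — Rba and Rba but not Raa.
G5: fails — R01 and R00 but not R10.

G1, G3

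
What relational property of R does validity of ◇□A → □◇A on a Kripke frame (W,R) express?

This schema is the .2 axiom.
It corresponds to convergence: ∀x ∀y ∀z (Rxy ∧ Rxz → ∃w (Ryw ∧ Rzw)).

convergence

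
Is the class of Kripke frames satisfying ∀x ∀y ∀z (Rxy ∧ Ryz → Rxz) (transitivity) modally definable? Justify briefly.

Definable; □q → □□q defines it

The condition is transitivity. A defining modal formula is □q → □□q.
Suppose □q→□□q is valid. Take Rxy, Ryz and set V(q)={w : Rxw}. Then □q at x, so □□q at x, so □q at y, so q at z, i.e. Rxz.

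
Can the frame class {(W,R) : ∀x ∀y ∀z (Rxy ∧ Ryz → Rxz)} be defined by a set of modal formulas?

Yes — defined by □q → □□q

Yes: it is transitivity, defined by the 4 schema □q → □□q.
Suppose □q→□□q is valid. Take Rxy, Ryz and set V(q)={w : Rxw}. Then □q at x, so □□q at x, so □q at y, so q at z, i.e. Rxz.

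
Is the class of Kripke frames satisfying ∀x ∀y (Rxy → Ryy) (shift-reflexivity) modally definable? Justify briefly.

The condition is shift-reflexivity. A defining modal formula is □(□p → p).
Suppose □(□p→p) is valid. Take Rxy and set V(p)={w : Ryw}. Then at y, □p holds; since □(□p→p) at x, □p→p at y, so p at y, i.e. Ryy.

Yes — defined by □(□p → p)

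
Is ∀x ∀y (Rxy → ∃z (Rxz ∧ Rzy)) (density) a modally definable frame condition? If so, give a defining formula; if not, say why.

This is a Sahlqvist condition; the C4 axiom □□p → □p defines it.

Yes, by □□p → □p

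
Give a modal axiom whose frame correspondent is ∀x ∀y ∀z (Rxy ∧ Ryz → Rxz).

A defining formula is □ψ → □□ψ (the 4 axiom).

□ψ → □□ψ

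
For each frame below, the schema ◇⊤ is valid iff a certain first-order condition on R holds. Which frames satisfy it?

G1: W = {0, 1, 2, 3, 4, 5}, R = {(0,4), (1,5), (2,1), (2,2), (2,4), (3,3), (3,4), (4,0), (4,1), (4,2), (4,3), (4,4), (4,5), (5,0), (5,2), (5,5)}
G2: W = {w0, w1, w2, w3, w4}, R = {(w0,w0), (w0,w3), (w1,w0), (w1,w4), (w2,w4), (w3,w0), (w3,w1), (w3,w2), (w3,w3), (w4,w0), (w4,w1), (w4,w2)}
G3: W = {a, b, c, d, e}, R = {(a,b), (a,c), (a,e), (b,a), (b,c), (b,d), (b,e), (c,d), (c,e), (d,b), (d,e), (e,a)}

Frame correspondent (Sahlqvist): ∀x ∃y Rxy — i.e. seriality.
G1: holds.
G2: holds.
G3: holds.
Valid on: G1, G2, G3.

G1, G2, G3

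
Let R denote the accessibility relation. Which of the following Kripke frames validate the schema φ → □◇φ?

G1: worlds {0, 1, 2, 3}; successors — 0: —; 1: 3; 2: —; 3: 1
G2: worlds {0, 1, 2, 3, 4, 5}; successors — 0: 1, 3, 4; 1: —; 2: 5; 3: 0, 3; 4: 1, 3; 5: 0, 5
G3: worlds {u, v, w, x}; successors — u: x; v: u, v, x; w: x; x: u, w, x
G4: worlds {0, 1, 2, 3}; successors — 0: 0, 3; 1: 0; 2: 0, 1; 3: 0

G1

Frame correspondent (Sahlqvist): ∀x ∀y (Rxy → Ryx) — i.e. symmetry.
G1: holds.
G2: fails — R25 but not R52.
G3: fails — Rvu but not Ruv.
G4: fails — R10 but not R01.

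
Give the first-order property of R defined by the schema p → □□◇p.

∀x ∀z (xR²z → ∃w (x = w ∧ zRw))

This is a Sahlqvist (Geach-type) schema ◇^0□^0p → □^2◇^1p.
First-order correspondent: ∀x ∀z (xR²z → ∃w (x = w ∧ zRw)).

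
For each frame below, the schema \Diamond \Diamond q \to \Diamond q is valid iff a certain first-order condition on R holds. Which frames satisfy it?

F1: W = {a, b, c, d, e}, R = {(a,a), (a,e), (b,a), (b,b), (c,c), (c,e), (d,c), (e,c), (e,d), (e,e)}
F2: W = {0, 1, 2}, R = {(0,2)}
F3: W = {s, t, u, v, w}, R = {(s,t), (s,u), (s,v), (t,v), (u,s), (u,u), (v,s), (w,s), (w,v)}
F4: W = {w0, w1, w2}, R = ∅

F2, F4

The schema corresponds to transitivity: \forall x \forall y \forall z (Rxy \wedge Ryz \to Rxz).
F1: fails — Rdc and Rce but not Rde.
F2: satisfies the condition.
F3: fails — Rtv and Rvs but not Rts.
F4: satisfies the condition.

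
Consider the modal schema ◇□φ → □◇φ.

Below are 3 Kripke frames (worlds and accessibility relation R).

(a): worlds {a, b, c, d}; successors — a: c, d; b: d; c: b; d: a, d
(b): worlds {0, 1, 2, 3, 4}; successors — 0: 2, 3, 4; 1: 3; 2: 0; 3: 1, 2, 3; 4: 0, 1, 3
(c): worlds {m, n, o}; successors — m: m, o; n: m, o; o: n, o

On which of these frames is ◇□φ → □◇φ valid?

(c)

Frame correspondent (Sahlqvist): ∀x ∀y ∀z (Rxy ∧ Rxz → ∃w (Ryw ∧ Rzw)) — i.e. convergence.
(a): fails — Rac and Rad but c and d have no common successor.
(b): fails — R02 and R03 but 2 and 3 have no common successor.
(c): satisfies the condition.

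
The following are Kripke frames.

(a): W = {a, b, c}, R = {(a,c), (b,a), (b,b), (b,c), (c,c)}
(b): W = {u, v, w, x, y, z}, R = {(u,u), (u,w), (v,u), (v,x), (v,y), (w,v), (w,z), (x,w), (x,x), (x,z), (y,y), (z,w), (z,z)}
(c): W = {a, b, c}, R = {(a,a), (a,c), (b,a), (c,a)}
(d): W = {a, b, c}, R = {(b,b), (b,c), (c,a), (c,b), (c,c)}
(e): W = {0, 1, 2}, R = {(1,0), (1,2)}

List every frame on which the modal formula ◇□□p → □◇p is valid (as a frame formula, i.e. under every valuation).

(a), (c)

This is the axiom for a generalized confluence (Geach) condition; its first-order frame correspondent is ∀x ∀y ∀z ((xRy ∧ xRz) → ∃w (yR²w ∧ zRw)).
(a): condition met.
(b): fails — vRu, vRy but no t with uR²t and yRt.
(c): condition met.
(d): fails — cRa, cRa but no w with aR²w and aRw.
(e): fails — 1R0, 1R0 but no w with 0R²w and 0Rw.
Valid on: (a), (c).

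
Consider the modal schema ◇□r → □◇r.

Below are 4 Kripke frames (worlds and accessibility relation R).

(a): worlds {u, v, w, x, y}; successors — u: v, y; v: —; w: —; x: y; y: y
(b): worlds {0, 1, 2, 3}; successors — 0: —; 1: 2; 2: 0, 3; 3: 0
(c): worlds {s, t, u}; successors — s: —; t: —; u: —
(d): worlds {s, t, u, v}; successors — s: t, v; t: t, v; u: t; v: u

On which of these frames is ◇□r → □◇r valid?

This is the axiom for convergence; its first-order frame correspondent is ∀x ∀y ∀z (Rxy ∧ Rxz → ∃w (Ryw ∧ Rzw)).
(a): fails — Ruv and Ruv but v and v have no common successor.
(b): fails — R23 and R20 but 3 and 0 have no common successor.
(c): condition met.
(d): fails — Rsv and Rst but v and t have no common successor.
Valid on: (c).

(c)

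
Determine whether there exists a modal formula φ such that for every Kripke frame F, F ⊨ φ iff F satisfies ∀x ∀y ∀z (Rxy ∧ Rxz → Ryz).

This is a Sahlqvist condition; the 5 axiom ◇q → □◇q defines it.
Suppose ◇q→□◇q is valid. Take Rxy, Rxz and set V(q)={y}. Then ◇q at x, so □◇q at x, so ◇q at z, so some w with Rzw has q; w=y, i.e. Rzy. By symmetry of the argument, Ryz.

Yes, by ◇q → □◇q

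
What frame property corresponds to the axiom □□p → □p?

density

Suppose □□p→□p is valid. Take Rxy and set V(p)={w : xR²w}. Then □□p at x, so □p at x, so p at y, i.e. ∃z(Rxz∧Rzy).
Conversely, any frame satisfying ∀x ∀y (Rxy → ∃z (Rxz ∧ Rzy)) validates the schema.
Frame condition: ∀x ∀y (Rxy → ∃z (Rxz ∧ Rzy)).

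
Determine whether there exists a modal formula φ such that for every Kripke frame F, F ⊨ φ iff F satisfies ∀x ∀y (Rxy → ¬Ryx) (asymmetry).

Any modally definable frame class is closed under surjective bounded morphisms.
The 3-cycle (worlds 0,1,2 with 0→1→2→0) is asymmetric. Mapping every world to a single reflexive point • is a surjective bounded morphism, and the reflexive point is not asymmetric (R•• but asymmetry requires ¬R••).
Hence asymmetry is not modally definable.

No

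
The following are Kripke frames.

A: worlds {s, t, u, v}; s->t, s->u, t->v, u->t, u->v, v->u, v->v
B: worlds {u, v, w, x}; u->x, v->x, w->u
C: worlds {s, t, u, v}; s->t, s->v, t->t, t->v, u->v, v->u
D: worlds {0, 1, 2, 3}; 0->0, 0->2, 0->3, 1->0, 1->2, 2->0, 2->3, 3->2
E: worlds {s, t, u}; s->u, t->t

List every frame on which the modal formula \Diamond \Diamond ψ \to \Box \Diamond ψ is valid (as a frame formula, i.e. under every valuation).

The schema corresponds to a generalized confluence (Geach) condition: \forall x \forall y \forall z ((x R^2 y \wedge xRz) \to \exists w (y = w \wedge zRw)).
A: fails — sR²t, sRt but no w with t=w and tRw.
B: satisfies the condition.
C: fails — sR²t, sRv but no w with t=w and vRw.
D: fails — 0R²0, 0R3 but no w with 0=w and 3Rw.
E: satisfies the condition.
Valid on: B, E.

B, E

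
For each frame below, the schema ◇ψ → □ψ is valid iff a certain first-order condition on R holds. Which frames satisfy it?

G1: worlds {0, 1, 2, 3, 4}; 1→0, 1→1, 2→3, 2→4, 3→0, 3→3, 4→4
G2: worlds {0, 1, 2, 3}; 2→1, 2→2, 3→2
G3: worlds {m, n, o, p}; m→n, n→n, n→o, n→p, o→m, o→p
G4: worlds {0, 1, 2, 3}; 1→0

G4

The schema corresponds to partial functionality: ∀x ∀y ∀z (Rxy ∧ Rxz → y = z).
G1: fails — 1 sees both 0 and 1.
G2: fails — 2 sees both 1 and 2.
G3: fails — n sees both n and o.
G4: condition met.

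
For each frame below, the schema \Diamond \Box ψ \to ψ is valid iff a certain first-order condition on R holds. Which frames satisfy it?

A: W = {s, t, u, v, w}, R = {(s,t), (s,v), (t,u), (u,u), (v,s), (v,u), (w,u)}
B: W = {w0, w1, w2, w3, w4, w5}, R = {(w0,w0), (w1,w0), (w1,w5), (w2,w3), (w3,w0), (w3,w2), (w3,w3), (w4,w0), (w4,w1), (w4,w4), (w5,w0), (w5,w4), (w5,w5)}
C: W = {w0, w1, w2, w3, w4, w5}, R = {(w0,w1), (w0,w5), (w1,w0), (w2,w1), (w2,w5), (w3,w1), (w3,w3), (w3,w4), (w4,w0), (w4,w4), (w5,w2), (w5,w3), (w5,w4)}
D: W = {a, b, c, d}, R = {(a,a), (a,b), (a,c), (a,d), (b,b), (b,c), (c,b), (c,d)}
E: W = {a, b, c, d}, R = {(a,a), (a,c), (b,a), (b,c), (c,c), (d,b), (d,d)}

none

The schema corresponds to symmetry: \forall x \forall y (Rxy \to Ryx).
A: fails — Rwu but not Ruw.
B: fails — Rw1w5 but not Rw5w1.
C: fails — Rw3w1 but not Rw1w3.
D: fails — Rcd but not Rdc.
E: fails — Rbc but not Rcb.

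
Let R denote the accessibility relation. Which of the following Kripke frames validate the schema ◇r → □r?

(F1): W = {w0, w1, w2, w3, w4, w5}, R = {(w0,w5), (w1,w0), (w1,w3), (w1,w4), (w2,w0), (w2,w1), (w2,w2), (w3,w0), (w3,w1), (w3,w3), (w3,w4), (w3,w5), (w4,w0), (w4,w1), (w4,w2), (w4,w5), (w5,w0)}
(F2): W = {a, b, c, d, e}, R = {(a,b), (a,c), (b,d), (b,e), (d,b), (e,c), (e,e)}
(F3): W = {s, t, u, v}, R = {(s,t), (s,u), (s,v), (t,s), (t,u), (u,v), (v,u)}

Frame correspondent (Sahlqvist): ∀x ∀y ∀z (Rxy ∧ Rxz → y = z) — i.e. partial functionality.
(F1): fails — w1 sees both w0 and w3.
(F2): fails — a sees both b and c.
(F3): fails — s sees both t and u.

none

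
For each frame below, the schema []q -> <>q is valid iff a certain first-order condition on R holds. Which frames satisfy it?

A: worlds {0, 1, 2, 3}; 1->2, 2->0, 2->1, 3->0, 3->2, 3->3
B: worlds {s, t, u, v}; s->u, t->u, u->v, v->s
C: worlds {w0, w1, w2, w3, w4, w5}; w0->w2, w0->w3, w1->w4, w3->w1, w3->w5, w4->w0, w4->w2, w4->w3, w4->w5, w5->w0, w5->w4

This is the axiom for seriality; its first-order frame correspondent is forall x exists y Rxy.
A: fails — world 0 has no successor.
B: ✓.
C: fails — world w2 has no successor.

B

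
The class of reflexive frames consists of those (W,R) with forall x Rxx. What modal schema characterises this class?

This is reflexivity; the standard corresponding axiom is T: □s → s.
Suppose □s→s is valid. At any x set V(s)={w : Rxw}. Then □s holds at x, so s holds at x, i.e. Rxx.

□s → s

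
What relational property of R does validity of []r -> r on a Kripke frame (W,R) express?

reflexivity

Suppose □r→r is valid. At any x set V(r)={w : Rxw}. Then □r holds at x, so r holds at x, i.e. Rxx.
The converse is a direct semantic check.
Frame condition: forall x Rxx.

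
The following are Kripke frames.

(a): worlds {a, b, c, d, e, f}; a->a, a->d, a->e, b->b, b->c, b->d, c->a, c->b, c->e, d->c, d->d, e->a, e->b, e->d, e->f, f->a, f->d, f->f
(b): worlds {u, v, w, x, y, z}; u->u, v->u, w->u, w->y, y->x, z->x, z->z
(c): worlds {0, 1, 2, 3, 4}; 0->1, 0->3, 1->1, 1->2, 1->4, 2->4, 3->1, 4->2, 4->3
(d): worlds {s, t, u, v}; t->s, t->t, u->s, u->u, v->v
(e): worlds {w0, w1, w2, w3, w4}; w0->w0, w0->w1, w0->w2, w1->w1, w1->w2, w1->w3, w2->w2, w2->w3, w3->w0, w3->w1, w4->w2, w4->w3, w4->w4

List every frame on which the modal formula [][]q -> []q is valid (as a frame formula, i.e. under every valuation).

(a), (d), (e)

Frame correspondent (Sahlqvist): forall x forall y (Rxy -> exists z (Rxz & Rzy)) — i.e. density.
(a): holds.
(b): fails — Ryx but no t with Ryt and Rtx.
(c): fails — R43 but no z with R4z and Rz3.
(d): holds.
(e): holds.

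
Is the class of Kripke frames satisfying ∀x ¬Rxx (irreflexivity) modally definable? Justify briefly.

No

Modal frame validity is preserved under surjective bounded morphisms.
The 4-cycle (worlds s,t,u,v with s→t→u→v→s) is irreflexive, and the map sending every world to a single reflexive point • is a surjective bounded morphism (forth: every edge maps to (•,•); back: every world has a successor). So any modal formula valid on the 4-cycle is also valid on the reflexive point, which is not irreflexive.
Hence irreflexivity is not modally definable.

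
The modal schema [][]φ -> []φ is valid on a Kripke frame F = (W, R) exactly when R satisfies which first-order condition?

Density

This schema is the C4 axiom.
It corresponds to density: forall x forall y (Rxy -> exists z (Rxz & Rzy)).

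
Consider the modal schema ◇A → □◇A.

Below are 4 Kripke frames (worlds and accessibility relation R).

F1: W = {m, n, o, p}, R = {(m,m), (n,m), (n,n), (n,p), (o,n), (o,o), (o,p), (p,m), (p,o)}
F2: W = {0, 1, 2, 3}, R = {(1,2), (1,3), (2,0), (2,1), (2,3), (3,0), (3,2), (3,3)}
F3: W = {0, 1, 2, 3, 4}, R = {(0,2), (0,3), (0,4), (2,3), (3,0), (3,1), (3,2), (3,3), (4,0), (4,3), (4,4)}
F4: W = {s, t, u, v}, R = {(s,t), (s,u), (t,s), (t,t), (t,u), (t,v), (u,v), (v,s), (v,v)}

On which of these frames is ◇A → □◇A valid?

none

This is the axiom for the Euclidean property; its first-order frame correspondent is ∀x ∀y ∀z (Rxy ∧ Rxz → Ryz).
F1: fails — Rnm and Rnn but not Rmn.
F2: fails — R12 and R12 but not R22.
F3: fails — R02 and R02 but not R22.
F4: fails — Rsu and Rsu but not Ruu.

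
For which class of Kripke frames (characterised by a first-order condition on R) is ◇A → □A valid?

Suppose ◇A→□A is valid. Take Rxy, Rxz and set V(A)={y}. Then ◇A at x, so □A at x, so A at z, i.e. z=y.

partial functionality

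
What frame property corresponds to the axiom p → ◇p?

This schema is equivalent to the T axiom □p → p.
Its frame correspondent is reflexivity — ∀x Rxx.

reflexivity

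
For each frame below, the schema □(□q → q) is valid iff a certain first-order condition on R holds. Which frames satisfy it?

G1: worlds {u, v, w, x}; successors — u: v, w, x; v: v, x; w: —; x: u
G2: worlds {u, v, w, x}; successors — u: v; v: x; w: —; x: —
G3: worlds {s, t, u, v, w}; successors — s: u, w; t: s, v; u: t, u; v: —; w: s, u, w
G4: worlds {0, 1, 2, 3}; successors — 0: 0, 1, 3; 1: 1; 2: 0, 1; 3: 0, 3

G4

Frame correspondent (Sahlqvist): ∀x ∀y (Rxy → Ryy) — i.e. shift-reflexivity.
G1: fails — Ruw but not Rww.
G2: fails — Ruv but not Rvv.
G3: fails — Rtv but not Rvv.
G4: satisfies the condition.
Valid on: G4.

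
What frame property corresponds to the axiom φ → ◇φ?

Equivalently (dual form): □φ → φ.
Suppose □φ→φ is valid. At any x set V(φ)={w : Rxw}. Then □φ holds at x, so φ holds at x, i.e. Rxx.
Conversely, on a frame with reflexivity the schema holds at every world under every valuation.
Frame condition: ∀x Rxx.

reflexivity: ∀x Rxx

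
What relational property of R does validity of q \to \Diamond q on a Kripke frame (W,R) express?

reflexivity: \forall x Rxx

Equivalently (dual form): □q → q.
Suppose □q→q is valid. At any x set V(q)={w : Rxw}. Then □q holds at x, so q holds at x, i.e. Rxx.
The converse is a direct semantic check.
So the correspondent is reflexivity.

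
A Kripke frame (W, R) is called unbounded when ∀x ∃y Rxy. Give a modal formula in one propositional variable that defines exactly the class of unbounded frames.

A defining formula is □ψ → ◇ψ (the D axiom).

□ψ → ◇ψ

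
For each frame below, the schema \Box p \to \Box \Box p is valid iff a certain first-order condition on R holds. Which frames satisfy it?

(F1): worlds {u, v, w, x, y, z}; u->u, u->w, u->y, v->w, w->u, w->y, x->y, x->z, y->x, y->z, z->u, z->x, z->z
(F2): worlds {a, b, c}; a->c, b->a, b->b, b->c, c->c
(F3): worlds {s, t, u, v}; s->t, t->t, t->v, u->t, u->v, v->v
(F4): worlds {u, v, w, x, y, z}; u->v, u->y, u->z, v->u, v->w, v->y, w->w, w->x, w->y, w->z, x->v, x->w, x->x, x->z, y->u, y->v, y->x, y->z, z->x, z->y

Frame correspondent (Sahlqvist): \forall x \forall y \forall z (Rxy \wedge Ryz \to Rxz) — i.e. transitivity.
(F1): fails — Ryx and Rxy but not Ryy.
(F2): satisfies the condition.
(F3): fails — Rst and Rtv but not Rsv.
(F4): fails — Ruv and Rvu but not Ruu.

(F2)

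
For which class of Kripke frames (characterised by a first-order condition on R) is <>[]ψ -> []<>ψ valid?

convergence: forall x forall y forall z (Rxy & Rxz -> exists w (Ryw & Rzw))

This is the .2 axiom.
Its frame correspondent is convergence — forall x forall y forall z (Rxy & Rxz -> exists w (Ryw & Rzw)).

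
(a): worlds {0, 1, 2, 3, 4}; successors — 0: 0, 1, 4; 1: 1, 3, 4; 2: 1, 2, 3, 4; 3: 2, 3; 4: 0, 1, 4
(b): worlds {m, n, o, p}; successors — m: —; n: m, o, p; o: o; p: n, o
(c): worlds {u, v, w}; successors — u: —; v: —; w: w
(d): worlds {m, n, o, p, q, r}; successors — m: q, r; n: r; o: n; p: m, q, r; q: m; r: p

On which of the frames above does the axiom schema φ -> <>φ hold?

Frame correspondent (Sahlqvist): forall x Rxx — i.e. reflexivity.
(a): condition met.
(b): fails — world m does not see itself.
(c): fails — world u does not see itself.
(d): fails — world m does not see itself.
Valid on: (a).

(a)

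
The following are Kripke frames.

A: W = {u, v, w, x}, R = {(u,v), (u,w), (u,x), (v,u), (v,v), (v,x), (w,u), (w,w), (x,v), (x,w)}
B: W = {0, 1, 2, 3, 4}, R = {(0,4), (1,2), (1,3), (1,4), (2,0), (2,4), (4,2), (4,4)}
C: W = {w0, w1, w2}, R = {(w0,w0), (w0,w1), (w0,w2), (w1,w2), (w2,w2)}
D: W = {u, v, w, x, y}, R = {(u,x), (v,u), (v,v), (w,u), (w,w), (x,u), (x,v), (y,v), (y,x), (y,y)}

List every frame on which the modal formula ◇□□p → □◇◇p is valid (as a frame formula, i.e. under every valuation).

The schema corresponds to a generalized confluence (Geach) condition: ∀x ∀y ∀z ((xRy ∧ xRz) → ∃w (yR²w ∧ zR²w)).
A: condition met.
B: fails — 1R2, 1R3 but no w with 2R²w and 3R²w.
C: condition met.
D: condition met.

A, C, D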